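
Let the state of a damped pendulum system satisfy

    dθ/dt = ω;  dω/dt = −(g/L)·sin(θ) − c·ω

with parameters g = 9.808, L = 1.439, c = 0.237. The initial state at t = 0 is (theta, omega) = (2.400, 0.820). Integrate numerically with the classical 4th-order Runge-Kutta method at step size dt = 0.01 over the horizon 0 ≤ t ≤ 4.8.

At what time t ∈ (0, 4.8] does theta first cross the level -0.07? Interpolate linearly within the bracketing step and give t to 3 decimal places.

t = 1.211

t=0.000: state=(2.400, 0.820)
step 1 (dt=0.01): k1=(0.820, -4.798), k2=(0.796, -4.772), k3=(0.796, -4.772), k4=(0.772, -4.747); state += dt/6·(k1+2k2+2k3+k4)
t=0.010: state=(2.408, 0.772)
t=0.020: state=(2.415, 0.725)
t=0.030: state=(2.422, 0.678)
continuing one RK4 step at a time; state shown every 20 steps (Δt=0.2):
t=0.200: state=(2.474, -0.065)
t=0.400: state=(2.376, -0.923)
t=0.600: state=(2.096, -1.911)
t=0.800: state=(1.598, -3.084)
t=1.000: state=(0.866, -4.176)
t=1.200: state=(-0.021, -4.513)
t=1.210: state=(-0.066, -4.499)
next step: t=1.220: state=(-0.111, -4.483) — theta has crossed -0.07
linear interpolation between t=1.210 (-0.06617) and t=1.220 (-0.11108) → t≈1.211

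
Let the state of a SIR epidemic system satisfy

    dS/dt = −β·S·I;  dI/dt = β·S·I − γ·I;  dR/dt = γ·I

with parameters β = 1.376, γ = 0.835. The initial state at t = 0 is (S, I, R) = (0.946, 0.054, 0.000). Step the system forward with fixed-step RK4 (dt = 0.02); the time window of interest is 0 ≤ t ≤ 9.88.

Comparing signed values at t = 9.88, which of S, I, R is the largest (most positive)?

t=0.000: state=(0.946, 0.054, 0.000)
step 1 (dt=0.02): k1=(-0.070, 0.025, 0.045), k2=(-0.071, 0.025, 0.045), k3=(-0.071, 0.025, 0.045), k4=(-0.071, 0.025, 0.046); state += dt/6·(k1+2k2+2k3+k4)
t=0.020: state=(0.945, 0.055, 0.001)
t=0.040: state=(0.943, 0.055, 0.002)
t=0.060: state=(0.942, 0.056, 0.003)
continuing one RK4 step at a time; state shown every 25 steps (Δt=0.5):
t=0.500: state=(0.907, 0.067, 0.025)
t=1.000: state=(0.862, 0.082, 0.056)
t=1.500: state=(0.811, 0.096, 0.093)
t=2.000: state=(0.756, 0.108, 0.136)
t=2.500: state=(0.700, 0.117, 0.183)
t=3.000: state=(0.644, 0.123, 0.233)
t=3.500: state=(0.592, 0.124, 0.285)
t=4.000: state=(0.544, 0.120, 0.336)
t=4.500: state=(0.502, 0.113, 0.385)
t=5.000: state=(0.466, 0.104, 0.430)
t=5.500: state=(0.435, 0.094, 0.472)
t=6.000: state=(0.409, 0.082, 0.508)
t=6.500: state=(0.388, 0.071, 0.540)
t=7.000: state=(0.371, 0.061, 0.568)
t=7.500: state=(0.357, 0.052, 0.591)
t=8.000: state=(0.346, 0.043, 0.611)
t=8.500: state=(0.336, 0.036, 0.628)
t=9.000: state=(0.329, 0.030, 0.641)
t=9.500: state=(0.323, 0.025, 0.653)
t=9.880: state=(0.319, 0.021, 0.660)
compare at T: S=0.319, I=0.021, R=0.660

largest component: R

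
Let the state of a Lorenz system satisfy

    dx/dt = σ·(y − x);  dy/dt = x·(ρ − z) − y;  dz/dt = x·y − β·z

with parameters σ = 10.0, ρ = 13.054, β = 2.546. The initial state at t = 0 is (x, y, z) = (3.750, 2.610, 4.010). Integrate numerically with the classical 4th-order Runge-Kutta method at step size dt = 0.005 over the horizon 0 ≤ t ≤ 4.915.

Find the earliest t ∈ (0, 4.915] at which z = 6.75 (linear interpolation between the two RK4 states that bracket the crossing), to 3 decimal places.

t=0.000: state=(3.750, 2.610, 4.010)
step 1 (dt=0.005): k1=(-11.400, 31.305, -0.422), k2=(-10.332, 30.973, -0.202), k3=(-10.367, 30.996, -0.200), k4=(-9.332, 30.685, 0.018); state += dt/6·(k1+2k2+2k3+k4)
t=0.005: state=(3.698, 2.765, 4.009)
t=0.010: state=(3.656, 2.917, 4.010)
t=0.015: state=(3.624, 3.067, 4.014)
continuing one RK4 step at a time; state shown every 40 steps (Δt=0.2):
t=0.200: state=(6.133, 8.624, 6.707)
next step: t=0.205: state=(6.258, 8.774, 6.890) — z has crossed 6.75
linear interpolation between t=0.200 (6.70712) and t=0.205 (6.89006) → t≈0.201

t = 0.201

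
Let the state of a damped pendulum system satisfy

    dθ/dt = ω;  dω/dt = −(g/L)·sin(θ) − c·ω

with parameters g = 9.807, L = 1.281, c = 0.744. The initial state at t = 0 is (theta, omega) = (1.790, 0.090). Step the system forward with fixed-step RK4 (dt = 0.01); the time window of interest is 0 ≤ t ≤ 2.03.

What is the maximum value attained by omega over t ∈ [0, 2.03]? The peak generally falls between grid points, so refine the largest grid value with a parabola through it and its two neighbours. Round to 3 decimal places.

max omega = 2.232

t=0.000: state=(1.790, 0.090)
step 1 (dt=0.01): k1=(0.090, -7.540), k2=(0.052, -7.511), k3=(0.052, -7.511), k4=(0.015, -7.483); state += dt/6·(k1+2k2+2k3+k4)
t=0.010: state=(1.791, 0.015)
t=0.020: state=(1.790, -0.060)
t=0.030: state=(1.789, -0.134)
continuing one RK4 step at a time; state shown every 10 steps (Δt=0.1):
t=0.100: state=(1.762, -0.638)
t=0.200: state=(1.664, -1.322)
t=0.300: state=(1.499, -1.964)
t=0.400: state=(1.273, -2.547)
t=0.500: state=(0.993, -3.031)
t=0.600: state=(0.672, -3.358)
t=0.700: state=(0.329, -3.468)
t=0.800: state=(-0.013, -3.333)
t=0.900: state=(-0.330, -2.965)
t=1.000: state=(-0.600, -2.418)
t=1.100: state=(-0.810, -1.764)
t=1.200: state=(-0.952, -1.065)
t=1.300: state=(-1.023, -0.371)
t=1.400: state=(-1.027, 0.288)
t=1.500: state=(-0.967, 0.889)
t=1.600: state=(-0.852, 1.409)
t=1.700: state=(-0.689, 1.823)
t=1.800: state=(-0.492, 2.103)
t=1.900: state=(-0.274, 2.227)
t=2.000: state=(-0.052, 2.185)
t=2.030: state=(0.013, 2.141)
largest grid value and its neighbours: omega(1.910)=2.23002, omega(1.920)=2.23166, omega(1.930)=2.23162
parabola through these three points peaks at t≈1.925 with omega≈2.23185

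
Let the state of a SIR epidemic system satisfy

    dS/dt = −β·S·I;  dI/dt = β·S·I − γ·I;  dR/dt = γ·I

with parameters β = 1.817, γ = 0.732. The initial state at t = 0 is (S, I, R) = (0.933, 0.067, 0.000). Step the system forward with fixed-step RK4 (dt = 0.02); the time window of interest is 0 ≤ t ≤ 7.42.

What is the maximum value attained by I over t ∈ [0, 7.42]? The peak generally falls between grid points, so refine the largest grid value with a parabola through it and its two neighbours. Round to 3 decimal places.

max I = 0.259

t=0.000: state=(0.933, 0.067, 0.000)
step 1 (dt=0.02): k1=(-0.114, 0.065, 0.049), k2=(-0.115, 0.065, 0.050), k3=(-0.115, 0.065, 0.050), k4=(-0.116, 0.066, 0.050); state += dt/6·(k1+2k2+2k3+k4)
t=0.020: state=(0.931, 0.068, 0.001)
t=0.040: state=(0.928, 0.070, 0.002)
t=0.060: state=(0.926, 0.071, 0.003)
continuing one RK4 step at a time; state shown every 25 steps (Δt=0.5):
t=0.500: state=(0.864, 0.105, 0.031)
t=1.000: state=(0.768, 0.154, 0.078)
t=1.500: state=(0.653, 0.203, 0.144)
t=2.000: state=(0.533, 0.241, 0.226)
t=2.500: state=(0.424, 0.258, 0.318)
t=3.000: state=(0.336, 0.252, 0.412)
t=3.500: state=(0.269, 0.230, 0.501)
t=4.000: state=(0.221, 0.199, 0.579)
t=4.500: state=(0.188, 0.166, 0.646)
t=5.000: state=(0.164, 0.135, 0.701)
t=5.500: state=(0.147, 0.108, 0.746)
t=6.000: state=(0.134, 0.085, 0.781)
t=6.500: state=(0.125, 0.066, 0.808)
t=7.000: state=(0.119, 0.051, 0.830)
t=7.420: state=(0.115, 0.041, 0.844)
largest grid value and its neighbours: I(2.580)=0.25877, I(2.600)=0.25881, I(2.620)=0.25880
parabola through these three points peaks at t≈2.608 with I≈0.25881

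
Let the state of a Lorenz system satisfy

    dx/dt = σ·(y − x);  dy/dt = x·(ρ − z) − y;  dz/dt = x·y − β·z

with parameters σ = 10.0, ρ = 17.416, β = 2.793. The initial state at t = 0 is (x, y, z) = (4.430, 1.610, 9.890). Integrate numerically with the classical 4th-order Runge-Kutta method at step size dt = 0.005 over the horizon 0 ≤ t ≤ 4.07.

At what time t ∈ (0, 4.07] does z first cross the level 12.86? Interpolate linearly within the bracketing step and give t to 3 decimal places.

t=0.000: state=(4.430, 1.610, 9.890)
step 1 (dt=0.005): k1=(-28.200, 31.730, -20.490), k2=(-26.702, 31.344, -20.115), k3=(-26.749, 31.369, -20.116), k4=(-25.294, 30.999, -19.751); state += dt/6·(k1+2k2+2k3+k4)
t=0.005: state=(4.296, 1.767, 9.789)
t=0.010: state=(4.177, 1.920, 9.692)
t=0.015: state=(4.070, 2.070, 9.599)
continuing one RK4 step at a time; state shown every 40 steps (Δt=0.2):
t=0.200: state=(5.342, 7.766, 8.814)
t=0.300: state=(8.291, 11.489, 12.569)
next step: t=0.305: state=(8.451, 11.628, 12.876) — z has crossed 12.86
linear interpolation between t=0.300 (12.56934) and t=0.305 (12.87552) → t≈0.305

t = 0.305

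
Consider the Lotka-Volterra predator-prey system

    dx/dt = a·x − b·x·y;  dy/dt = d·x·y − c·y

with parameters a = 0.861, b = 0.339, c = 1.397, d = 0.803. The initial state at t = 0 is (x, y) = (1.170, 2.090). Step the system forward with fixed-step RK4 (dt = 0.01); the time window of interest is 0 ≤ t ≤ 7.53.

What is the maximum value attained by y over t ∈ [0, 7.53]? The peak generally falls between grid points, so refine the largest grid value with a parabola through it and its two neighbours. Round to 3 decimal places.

t=0.000: state=(1.170, 2.090)
step 1 (dt=0.01): k1=(0.178, -0.956), k2=(0.180, -0.952), k3=(0.180, -0.952), k4=(0.182, -0.949); state += dt/6·(k1+2k2+2k3+k4)
t=0.010: state=(1.172, 2.080)
t=0.020: state=(1.174, 2.071)
t=0.030: state=(1.176, 2.062)
continuing one RK4 step at a time; state shown every 25 steps (Δt=0.25):
t=0.250: state=(1.227, 1.874)
t=0.500: state=(1.308, 1.704)
t=0.750: state=(1.412, 1.578)
t=1.000: state=(1.538, 1.496)
t=1.250: state=(1.683, 1.457)
t=1.500: state=(1.845, 1.464)
t=1.750: state=(2.017, 1.521)
t=2.000: state=(2.189, 1.637)
t=2.250: state=(2.346, 1.820)
t=2.500: state=(2.468, 2.083)
t=2.750: state=(2.529, 2.428)
t=3.000: state=(2.510, 2.844)
t=3.250: state=(2.400, 3.288)
t=3.500: state=(2.213, 3.688)
t=3.750: state=(1.982, 3.965)
t=4.000: state=(1.747, 4.065)
t=4.250: state=(1.539, 3.984)
t=4.500: state=(1.373, 3.761)
t=4.750: state=(1.254, 3.450)
t=5.000: state=(1.178, 3.104)
t=5.250: state=(1.140, 2.760)
t=5.500: state=(1.134, 2.445)
t=5.750: state=(1.157, 2.169)
t=6.000: state=(1.206, 1.938)
t=6.250: state=(1.280, 1.753)
t=6.500: state=(1.376, 1.614)
t=6.750: state=(1.495, 1.518)
t=7.000: state=(1.635, 1.465)
t=7.250: state=(1.792, 1.457)
t=7.500: state=(1.962, 1.497)
t=7.530: state=(1.982, 1.506)
largest grid value and its neighbours: y(4.000)=4.06481, y(4.010)=4.06490, y(4.020)=4.06471
parabola through these three points peaks at t≈4.008 with y≈4.06491

max y = 4.065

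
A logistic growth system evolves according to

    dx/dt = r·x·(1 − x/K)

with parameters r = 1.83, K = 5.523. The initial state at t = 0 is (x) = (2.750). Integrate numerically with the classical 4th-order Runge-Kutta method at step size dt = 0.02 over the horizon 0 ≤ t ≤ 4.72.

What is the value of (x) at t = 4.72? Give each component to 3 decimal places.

t=0.000: state=(2.750)
step 1 (dt=0.02): k1=(2.527), k2=(2.527), k3=(2.527), k4=(2.526); state += dt/6·(k1+2k2+2k3+k4)
t=0.020: state=(2.801)
t=0.040: state=(2.851)
t=0.060: state=(2.901)
continuing one RK4 step at a time; state shown every 10 steps (Δt=0.2):
t=0.200: state=(3.250)
t=0.400: state=(3.719)
t=0.600: state=(4.133)
t=0.800: state=(4.478)
t=1.000: state=(4.754)
t=1.200: state=(4.966)
t=1.400: state=(5.124)
t=1.600: state=(5.240)
t=1.800: state=(5.324)
t=2.000: state=(5.383)
t=2.200: state=(5.425)
t=2.400: state=(5.455)
t=2.600: state=(5.476)
t=2.800: state=(5.490)
t=3.000: state=(5.500)
t=3.200: state=(5.507)
t=3.400: state=(5.512)
t=3.600: state=(5.515)
t=3.800: state=(5.518)
t=4.000: state=(5.519)
t=4.200: state=(5.520)
t=4.400: state=(5.521)
t=4.600: state=(5.522)
t=4.720: state=(5.522)

(x) = (5.522)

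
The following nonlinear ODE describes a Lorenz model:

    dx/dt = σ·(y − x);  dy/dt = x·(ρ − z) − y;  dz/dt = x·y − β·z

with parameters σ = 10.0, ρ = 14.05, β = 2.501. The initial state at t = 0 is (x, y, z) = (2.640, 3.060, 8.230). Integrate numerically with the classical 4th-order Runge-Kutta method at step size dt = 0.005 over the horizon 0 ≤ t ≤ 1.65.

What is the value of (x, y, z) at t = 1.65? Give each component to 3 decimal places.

t=0.000: state=(2.640, 3.060, 8.230)
step 1 (dt=0.005): k1=(4.200, 12.305, -12.505), k2=(4.403, 12.418, -12.313), k3=(4.400, 12.419, -12.312), k4=(4.601, 12.535, -12.118); state += dt/6·(k1+2k2+2k3+k4)
t=0.005: state=(2.662, 3.122, 8.168)
t=0.010: state=(2.686, 3.185, 8.109)
t=0.015: state=(2.712, 3.250, 8.051)
continuing one RK4 step at a time; state shown every 20 steps (Δt=0.1):
t=0.100: state=(3.428, 4.564, 7.422)
t=0.200: state=(4.899, 6.688, 7.862)
t=0.300: state=(6.876, 8.896, 10.280)
t=0.400: state=(8.446, 9.261, 14.450)
t=0.500: state=(8.115, 6.672, 17.318)
t=0.600: state=(6.087, 3.838, 16.732)
t=0.700: state=(4.160, 2.689, 14.424)
t=0.800: state=(3.197, 2.707, 12.065)
t=0.900: state=(3.088, 3.321, 10.209)
t=1.000: state=(3.614, 4.421, 9.084)
t=1.100: state=(4.685, 6.005, 8.990)
t=1.200: state=(6.172, 7.740, 10.354)
t=1.300: state=(7.540, 8.521, 13.156)
t=1.400: state=(7.806, 7.283, 15.795)
t=1.500: state=(6.652, 5.070, 16.268)
t=1.600: state=(5.077, 3.680, 14.868)
t=1.650: state=(4.464, 3.420, 13.908)

(x, y, z) = (4.464, 3.420, 13.908)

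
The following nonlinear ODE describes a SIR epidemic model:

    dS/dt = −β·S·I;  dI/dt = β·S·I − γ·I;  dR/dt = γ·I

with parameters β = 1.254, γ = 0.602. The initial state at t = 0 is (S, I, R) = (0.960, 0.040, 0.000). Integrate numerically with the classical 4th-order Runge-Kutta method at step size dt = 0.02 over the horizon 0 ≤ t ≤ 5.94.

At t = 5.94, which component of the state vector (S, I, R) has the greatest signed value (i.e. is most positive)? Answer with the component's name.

t=0.000: state=(0.960, 0.040, 0.000)
step 1 (dt=0.02): k1=(-0.048, 0.024, 0.024), k2=(-0.048, 0.024, 0.024), k3=(-0.048, 0.024, 0.024), k4=(-0.049, 0.024, 0.024); state += dt/6·(k1+2k2+2k3+k4)
t=0.020: state=(0.959, 0.040, 0.000)
t=0.040: state=(0.958, 0.041, 0.001)
t=0.060: state=(0.957, 0.041, 0.001)
continuing one RK4 step at a time; state shown every 10 steps (Δt=0.2):
t=0.200: state=(0.950, 0.045, 0.005)
t=0.400: state=(0.939, 0.051, 0.011)
t=0.600: state=(0.926, 0.057, 0.017)
t=0.800: state=(0.912, 0.063, 0.025)
t=1.000: state=(0.897, 0.070, 0.033)
t=1.200: state=(0.880, 0.078, 0.042)
t=1.400: state=(0.863, 0.086, 0.051)
t=1.600: state=(0.843, 0.095, 0.062)
t=1.800: state=(0.823, 0.103, 0.074)
t=2.000: state=(0.801, 0.112, 0.087)
t=2.200: state=(0.778, 0.121, 0.101)
t=2.400: state=(0.753, 0.130, 0.116)
t=2.600: state=(0.728, 0.139, 0.133)
t=2.800: state=(0.703, 0.148, 0.150)
t=3.000: state=(0.676, 0.155, 0.168)
t=3.200: state=(0.650, 0.163, 0.187)
t=3.400: state=(0.623, 0.169, 0.207)
t=3.600: state=(0.597, 0.175, 0.228)
t=3.800: state=(0.571, 0.180, 0.249)
t=4.000: state=(0.546, 0.183, 0.271)
t=4.200: state=(0.521, 0.186, 0.293)
t=4.400: state=(0.497, 0.187, 0.316)
t=4.600: state=(0.474, 0.187, 0.338)
t=4.800: state=(0.453, 0.186, 0.361)
t=5.000: state=(0.432, 0.185, 0.383)
t=5.200: state=(0.413, 0.182, 0.405)
t=5.400: state=(0.394, 0.179, 0.427)
t=5.600: state=(0.377, 0.174, 0.448)
t=5.800: state=(0.361, 0.170, 0.469)
t=5.940: state=(0.351, 0.166, 0.483)
compare at T: S=0.351, I=0.166, R=0.483

largest component: R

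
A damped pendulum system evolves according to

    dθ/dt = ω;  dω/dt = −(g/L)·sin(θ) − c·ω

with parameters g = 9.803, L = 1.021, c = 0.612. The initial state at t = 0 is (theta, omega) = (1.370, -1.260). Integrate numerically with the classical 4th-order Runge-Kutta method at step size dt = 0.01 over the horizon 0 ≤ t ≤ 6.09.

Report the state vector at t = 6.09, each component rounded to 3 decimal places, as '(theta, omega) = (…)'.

t=0.000: state=(1.370, -1.260)
step 1 (dt=0.01): k1=(-1.260, -8.637), k2=(-1.303, -8.599), k3=(-1.303, -8.598), k4=(-1.346, -8.559); state += dt/6·(k1+2k2+2k3+k4)
t=0.010: state=(1.357, -1.346)
t=0.020: state=(1.343, -1.431)
t=0.030: state=(1.328, -1.516)
continuing one RK4 step at a time; state shown every 20 steps (Δt=0.2):
t=0.200: state=(0.958, -2.778)
t=0.400: state=(0.310, -3.518)
t=0.600: state=(-0.366, -3.037)
t=0.800: state=(-0.842, -1.629)
t=1.000: state=(-1.001, 0.028)
t=1.200: state=(-0.844, 1.488)
t=1.400: state=(-0.442, 2.409)
t=1.600: state=(0.061, 2.463)
t=1.800: state=(0.485, 1.664)
t=2.000: state=(0.698, 0.432)
t=2.200: state=(0.660, -0.780)
t=2.400: state=(0.410, -1.627)
t=2.600: state=(0.051, -1.851)
t=2.800: state=(-0.285, -1.408)
t=3.000: state=(-0.484, -0.542)
t=3.200: state=(-0.497, 0.397)
t=3.400: state=(-0.341, 1.102)
t=3.600: state=(-0.086, 1.360)
t=3.800: state=(0.169, 1.117)
t=4.000: state=(0.336, 0.516)
t=4.200: state=(0.369, -0.188)
t=4.400: state=(0.271, -0.749)
t=4.600: state=(0.091, -0.991)
t=4.800: state=(-0.100, -0.860)
t=5.000: state=(-0.234, -0.446)
t=5.200: state=(-0.272, 0.074)
t=5.400: state=(-0.211, 0.509)
t=5.600: state=(-0.083, 0.719)
t=5.800: state=(0.058, 0.654)
t=6.000: state=(0.163, 0.368)
t=6.090: state=(0.189, 0.200)

(theta, omega) = (0.189, 0.200)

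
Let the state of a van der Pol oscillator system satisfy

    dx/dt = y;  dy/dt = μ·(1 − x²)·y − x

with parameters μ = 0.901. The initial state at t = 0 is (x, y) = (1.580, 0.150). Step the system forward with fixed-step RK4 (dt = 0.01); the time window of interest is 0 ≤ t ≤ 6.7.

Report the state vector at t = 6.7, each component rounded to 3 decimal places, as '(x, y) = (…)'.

(x, y) = (1.869, -0.524)

t=0.000: state=(1.580, 0.150)
step 1 (dt=0.01): k1=(0.150, -1.782), k2=(0.141, -1.771), k3=(0.141, -1.771), k4=(0.132, -1.760); state += dt/6·(k1+2k2+2k3+k4)
t=0.010: state=(1.581, 0.132)
t=0.020: state=(1.583, 0.115)
t=0.030: state=(1.584, 0.098)
continuing one RK4 step at a time; state shown every 25 steps (Δt=0.25):
t=0.250: state=(1.567, -0.229)
t=0.500: state=(1.475, -0.500)
t=0.750: state=(1.322, -0.719)
t=1.000: state=(1.115, -0.934)
t=1.250: state=(0.851, -1.188)
t=1.500: state=(0.515, -1.519)
t=1.750: state=(0.084, -1.944)
t=2.000: state=(-0.457, -2.358)
t=2.250: state=(-1.063, -2.382)
t=2.500: state=(-1.585, -1.683)
t=2.750: state=(-1.881, -0.707)
t=3.000: state=(-1.964, -0.021)
t=3.250: state=(-1.918, 0.351)
t=3.500: state=(-1.802, 0.560)
t=3.750: state=(-1.643, 0.709)
t=4.000: state=(-1.448, 0.852)
t=4.250: state=(-1.215, 1.022)
t=4.500: state=(-0.932, 1.251)
t=4.750: state=(-0.581, 1.574)
t=5.000: state=(-0.136, 2.009)
t=5.250: state=(0.425, 2.457)
t=5.500: state=(1.060, 2.509)
t=5.750: state=(1.610, 1.771)
t=6.000: state=(1.920, 0.731)
t=6.250: state=(2.005, 0.018)
t=6.500: state=(1.958, -0.355)
t=6.700: state=(1.869, -0.524)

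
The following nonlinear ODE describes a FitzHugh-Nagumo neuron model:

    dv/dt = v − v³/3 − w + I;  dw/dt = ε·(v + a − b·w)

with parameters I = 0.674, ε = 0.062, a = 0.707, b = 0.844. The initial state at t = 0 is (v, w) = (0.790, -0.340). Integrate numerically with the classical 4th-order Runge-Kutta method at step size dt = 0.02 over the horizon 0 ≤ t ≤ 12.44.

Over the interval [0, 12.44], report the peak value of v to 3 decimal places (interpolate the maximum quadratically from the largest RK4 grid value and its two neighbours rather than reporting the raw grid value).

t=0.000: state=(0.790, -0.340)
step 1 (dt=0.02): k1=(1.640, 0.111), k2=(1.644, 0.112), k3=(1.645, 0.112), k4=(1.649, 0.113); state += dt/6·(k1+2k2+2k3+k4)
t=0.020: state=(0.823, -0.338)
t=0.040: state=(0.856, -0.335)
t=0.060: state=(0.889, -0.333)
continuing one RK4 step at a time; state shown every 25 steps (Δt=0.5):
t=0.500: state=(1.564, -0.273)
t=1.000: state=(1.944, -0.189)
t=1.500: state=(2.024, -0.102)
t=2.000: state=(2.019, -0.016)
t=2.500: state=(1.997, 0.068)
t=3.000: state=(1.970, 0.148)
t=3.500: state=(1.943, 0.226)
t=4.000: state=(1.916, 0.301)
t=4.500: state=(1.888, 0.373)
t=5.000: state=(1.861, 0.442)
t=5.500: state=(1.833, 0.509)
t=6.000: state=(1.805, 0.573)
t=6.500: state=(1.778, 0.635)
t=7.000: state=(1.750, 0.694)
t=7.500: state=(1.722, 0.751)
t=8.000: state=(1.693, 0.805)
t=8.500: state=(1.665, 0.858)
t=9.000: state=(1.636, 0.908)
t=9.500: state=(1.607, 0.955)
t=10.000: state=(1.578, 1.001)
t=10.500: state=(1.548, 1.045)
t=11.000: state=(1.518, 1.086)
t=11.500: state=(1.488, 1.126)
t=12.000: state=(1.457, 1.163)
t=12.440: state=(1.429, 1.195)
largest grid value and its neighbours: v(1.640)=2.02670, v(1.660)=2.02673, v(1.680)=2.02669
parabola through these three points peaks at t≈1.658 with v≈2.02673

max v = 2.027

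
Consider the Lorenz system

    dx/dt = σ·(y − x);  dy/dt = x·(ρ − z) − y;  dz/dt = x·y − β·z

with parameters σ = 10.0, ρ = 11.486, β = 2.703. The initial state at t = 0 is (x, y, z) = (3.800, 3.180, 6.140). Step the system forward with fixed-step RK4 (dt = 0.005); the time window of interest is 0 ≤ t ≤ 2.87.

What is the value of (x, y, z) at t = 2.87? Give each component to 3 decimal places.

t=0.000: state=(3.800, 3.180, 6.140)
step 1 (dt=0.005): k1=(-6.200, 17.135, -4.512), k2=(-5.617, 17.052, -4.369), k3=(-5.633, 17.058, -4.366), k4=(-5.065, 16.981, -4.221); state += dt/6·(k1+2k2+2k3+k4)
t=0.005: state=(3.772, 3.265, 6.118)
t=0.010: state=(3.749, 3.350, 6.098)
t=0.015: state=(3.732, 3.434, 6.079)
continuing one RK4 step at a time; state shown every 20 steps (Δt=0.1):
t=0.100: state=(4.022, 4.850, 6.037)
t=0.200: state=(5.186, 6.594, 6.935)
t=0.300: state=(6.618, 7.931, 9.145)
t=0.400: state=(7.483, 7.751, 11.996)
t=0.500: state=(7.042, 5.963, 13.612)
t=0.600: state=(5.653, 4.152, 13.163)
t=0.700: state=(4.341, 3.302, 11.619)
t=0.800: state=(3.633, 3.247, 9.973)
t=0.900: state=(3.528, 3.681, 8.676)
t=1.000: state=(3.898, 4.468, 7.937)
t=1.100: state=(4.632, 5.506, 7.926)
t=1.200: state=(5.574, 6.531, 8.774)
t=1.300: state=(6.403, 7.023, 10.325)
t=1.400: state=(6.676, 6.565, 11.852)
t=1.500: state=(6.213, 5.463, 12.465)
t=1.600: state=(5.357, 4.489, 12.008)
t=1.700: state=(4.616, 4.043, 10.990)
t=1.800: state=(4.250, 4.092, 9.938)
t=1.900: state=(4.284, 4.497, 9.173)
t=2.000: state=(4.643, 5.130, 8.879)
t=2.100: state=(5.208, 5.819, 9.152)
t=2.200: state=(5.788, 6.294, 9.936)
t=2.300: state=(6.135, 6.291, 10.914)
t=2.400: state=(6.072, 5.800, 11.592)
t=2.500: state=(5.655, 5.141, 11.655)
t=2.600: state=(5.141, 4.668, 11.192)
t=2.700: state=(4.770, 4.519, 10.512)
t=2.800: state=(4.653, 4.669, 9.901)
t=2.870: state=(4.723, 4.903, 9.622)

(x, y, z) = (4.723, 4.903, 9.622)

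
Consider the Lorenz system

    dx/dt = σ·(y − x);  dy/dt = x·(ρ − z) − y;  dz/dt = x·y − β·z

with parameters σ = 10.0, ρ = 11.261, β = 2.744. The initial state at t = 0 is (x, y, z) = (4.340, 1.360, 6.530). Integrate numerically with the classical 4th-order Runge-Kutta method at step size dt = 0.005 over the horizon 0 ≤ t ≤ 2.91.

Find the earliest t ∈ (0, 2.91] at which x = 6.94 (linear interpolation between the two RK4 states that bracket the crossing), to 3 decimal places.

t = 0.440

t=0.000: state=(4.340, 1.360, 6.530)
step 1 (dt=0.005): k1=(-29.800, 19.173, -12.016), k2=(-28.576, 18.900, -11.830), k3=(-28.613, 18.914, -11.830), k4=(-27.424, 18.649, -11.651); state += dt/6·(k1+2k2+2k3+k4)
t=0.005: state=(4.197, 1.455, 6.471)
t=0.010: state=(4.066, 1.547, 6.413)
t=0.015: state=(3.945, 1.636, 6.358)
continuing one RK4 step at a time; state shown every 20 steps (Δt=0.1):
t=0.100: state=(3.063, 2.946, 5.620)
t=0.200: state=(3.534, 4.459, 5.325)
t=0.300: state=(4.767, 6.256, 6.007)
t=0.400: state=(6.356, 7.921, 8.096)
t=0.435: state=(6.874, 8.250, 9.147)
next step: t=0.440: state=(6.942, 8.279, 9.306) — x has crossed 6.94
linear interpolation between t=0.435 (6.87442) and t=0.440 (6.94225) → t≈0.440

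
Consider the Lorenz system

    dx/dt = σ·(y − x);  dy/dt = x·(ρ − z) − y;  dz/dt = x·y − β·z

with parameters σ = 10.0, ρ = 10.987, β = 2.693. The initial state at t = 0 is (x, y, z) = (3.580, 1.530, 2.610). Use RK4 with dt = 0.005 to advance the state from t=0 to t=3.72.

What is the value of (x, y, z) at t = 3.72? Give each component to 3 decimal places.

t=0.000: state=(3.580, 1.530, 2.610)
step 1 (dt=0.005): k1=(-20.500, 28.460, -1.551), k2=(-19.276, 27.973, -1.368), k3=(-19.319, 27.998, -1.369), k4=(-18.134, 27.534, -1.193); state += dt/6·(k1+2k2+2k3+k4)
t=0.005: state=(3.483, 1.670, 2.603)
t=0.010: state=(3.398, 1.806, 2.598)
t=0.015: state=(3.324, 1.937, 2.595)
continuing one RK4 step at a time; state shown every 40 steps (Δt=0.2):
t=0.200: state=(4.494, 6.296, 3.829)
t=0.400: state=(8.320, 9.312, 11.289)
t=0.600: state=(5.933, 3.500, 14.210)
t=0.800: state=(2.664, 1.983, 9.706)
t=1.000: state=(2.548, 2.974, 6.568)
t=1.200: state=(4.189, 5.392, 6.020)
t=1.400: state=(6.777, 7.764, 9.615)
t=1.600: state=(6.487, 5.288, 12.951)
t=1.800: state=(4.076, 3.270, 10.696)
t=2.000: state=(3.569, 3.796, 8.159)
t=2.200: state=(4.695, 5.516, 7.738)
t=2.400: state=(6.236, 6.711, 10.029)
t=2.600: state=(5.944, 5.264, 11.762)
t=2.800: state=(4.548, 4.053, 10.433)
t=3.000: state=(4.260, 4.444, 8.841)
t=3.200: state=(5.059, 5.588, 8.796)
t=3.400: state=(5.883, 6.048, 10.277)
t=3.600: state=(5.545, 5.126, 11.026)
t=3.720: state=(5.025, 4.628, 10.596)

(x, y, z) = (5.025, 4.628, 10.596)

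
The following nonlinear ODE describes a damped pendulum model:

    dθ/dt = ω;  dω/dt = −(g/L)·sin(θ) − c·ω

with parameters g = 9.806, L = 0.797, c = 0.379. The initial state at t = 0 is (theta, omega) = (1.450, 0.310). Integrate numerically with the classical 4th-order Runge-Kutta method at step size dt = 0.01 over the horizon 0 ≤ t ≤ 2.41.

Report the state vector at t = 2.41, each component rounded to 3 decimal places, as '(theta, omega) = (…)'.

(theta, omega) = (0.253, -2.948)

t=0.000: state=(1.450, 0.310)
step 1 (dt=0.01): k1=(0.310, -12.331), k2=(0.248, -12.310), k3=(0.248, -12.310), k4=(0.187, -12.288); state += dt/6·(k1+2k2+2k3+k4)
t=0.010: state=(1.452, 0.187)
t=0.020: state=(1.454, 0.064)
t=0.030: state=(1.454, -0.058)
continuing one RK4 step at a time; state shown every 10 steps (Δt=0.1):
t=0.100: state=(1.420, -0.899)
t=0.200: state=(1.272, -2.044)
t=0.300: state=(1.015, -3.068)
t=0.400: state=(0.667, -3.853)
t=0.500: state=(0.258, -4.247)
t=0.600: state=(-0.166, -4.141)
t=0.700: state=(-0.554, -3.557)
t=0.800: state=(-0.866, -2.633)
t=0.900: state=(-1.075, -1.534)
t=1.000: state=(-1.171, -0.384)
t=1.100: state=(-1.153, 0.743)
t=1.200: state=(-1.025, 1.789)
t=1.300: state=(-0.800, 2.681)
t=1.400: state=(-0.498, 3.312)
t=1.500: state=(-0.150, 3.572)
t=1.600: state=(0.202, 3.405)
t=1.700: state=(0.518, 2.849)
t=1.800: state=(0.763, 2.016)
t=1.900: state=(0.916, 1.036)
t=2.000: state=(0.969, 0.015)
t=2.100: state=(0.920, -0.969)
t=2.200: state=(0.778, -1.845)
t=2.300: state=(0.558, -2.527)
t=2.400: state=(0.282, -2.927)
t=2.410: state=(0.253, -2.948)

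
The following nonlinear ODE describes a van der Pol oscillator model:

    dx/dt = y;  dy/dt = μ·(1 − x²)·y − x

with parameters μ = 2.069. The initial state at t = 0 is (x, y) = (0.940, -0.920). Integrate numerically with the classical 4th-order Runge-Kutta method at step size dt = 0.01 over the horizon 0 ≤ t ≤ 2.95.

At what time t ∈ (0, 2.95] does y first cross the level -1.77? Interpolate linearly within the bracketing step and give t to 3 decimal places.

t=0.000: state=(0.940, -0.920)
step 1 (dt=0.01): k1=(-0.920, -1.162), k2=(-0.926, -1.175), k3=(-0.926, -1.175), k4=(-0.932, -1.189); state += dt/6·(k1+2k2+2k3+k4)
t=0.010: state=(0.931, -0.932)
t=0.020: state=(0.921, -0.944)
t=0.030: state=(0.912, -0.956)
continuing one RK4 step at a time; state shown every 10 steps (Δt=0.1):
t=0.100: state=(0.842, -1.051)
t=0.200: state=(0.729, -1.219)
t=0.300: state=(0.596, -1.439)
t=0.400: state=(0.438, -1.729)
t=0.410: state=(0.421, -1.763)
next step: t=0.420: state=(0.403, -1.798) — y has crossed -1.77
linear interpolation between t=0.410 (-1.76305) and t=0.420 (-1.79775) → t≈0.412

t = 0.412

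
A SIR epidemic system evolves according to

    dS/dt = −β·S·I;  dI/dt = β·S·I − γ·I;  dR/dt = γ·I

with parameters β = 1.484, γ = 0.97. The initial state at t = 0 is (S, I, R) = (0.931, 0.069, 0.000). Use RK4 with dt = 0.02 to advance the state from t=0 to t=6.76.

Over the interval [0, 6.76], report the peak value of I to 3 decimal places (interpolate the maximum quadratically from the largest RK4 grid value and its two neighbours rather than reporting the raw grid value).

max I = 0.115

t=0.000: state=(0.931, 0.069, 0.000)
step 1 (dt=0.02): k1=(-0.095, 0.028, 0.067), k2=(-0.096, 0.028, 0.067), k3=(-0.096, 0.028, 0.067), k4=(-0.096, 0.028, 0.067); state += dt/6·(k1+2k2+2k3+k4)
t=0.020: state=(0.929, 0.070, 0.001)
t=0.040: state=(0.927, 0.070, 0.003)
t=0.060: state=(0.925, 0.071, 0.004)
continuing one RK4 step at a time; state shown every 25 steps (Δt=0.5):
t=0.500: state=(0.880, 0.083, 0.037)
t=1.000: state=(0.823, 0.096, 0.081)
t=1.500: state=(0.763, 0.107, 0.130)
t=2.000: state=(0.703, 0.113, 0.184)
t=2.500: state=(0.646, 0.115, 0.239)
t=3.000: state=(0.593, 0.112, 0.295)
t=3.500: state=(0.547, 0.105, 0.347)
t=4.000: state=(0.508, 0.096, 0.396)
t=4.500: state=(0.475, 0.085, 0.440)
t=5.000: state=(0.448, 0.074, 0.479)
t=5.500: state=(0.426, 0.063, 0.512)
t=6.000: state=(0.408, 0.053, 0.540)
t=6.500: state=(0.393, 0.044, 0.563)
t=6.760: state=(0.387, 0.039, 0.573)
largest grid value and its neighbours: I(2.400)=0.11516, I(2.420)=0.11517, I(2.440)=0.11516
parabola through these three points peaks at t≈2.428 with I≈0.11517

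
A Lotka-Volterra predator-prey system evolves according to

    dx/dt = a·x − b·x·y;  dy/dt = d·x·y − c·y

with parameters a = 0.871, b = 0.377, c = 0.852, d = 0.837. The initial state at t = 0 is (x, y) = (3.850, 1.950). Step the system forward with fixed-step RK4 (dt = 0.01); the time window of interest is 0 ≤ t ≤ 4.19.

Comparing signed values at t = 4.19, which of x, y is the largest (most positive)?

t=0.000: state=(3.850, 1.950)
step 1 (dt=0.01): k1=(0.523, 4.622), k2=(0.490, 4.681), k3=(0.489, 4.682), k4=(0.456, 4.742); state += dt/6·(k1+2k2+2k3+k4)
t=0.010: state=(3.855, 1.997)
t=0.020: state=(3.859, 2.045)
t=0.030: state=(3.863, 2.094)
continuing one RK4 step at a time; state shown every 20 steps (Δt=0.2):
t=0.200: state=(3.796, 3.134)
t=0.400: state=(3.355, 4.836)
t=0.600: state=(2.581, 6.724)
t=0.800: state=(1.746, 8.134)
t=1.000: state=(1.097, 8.673)
t=1.200: state=(0.682, 8.463)
t=1.400: state=(0.438, 7.824)
t=1.600: state=(0.298, 7.010)
t=1.800: state=(0.216, 6.168)
t=2.000: state=(0.166, 5.369)
t=2.200: state=(0.136, 4.643)
t=2.400: state=(0.117, 3.999)
t=2.600: state=(0.105, 3.435)
t=2.800: state=(0.098, 2.947)
t=3.000: state=(0.095, 2.525)
t=3.200: state=(0.095, 2.164)
t=3.400: state=(0.097, 1.855)
t=3.600: state=(0.102, 1.590)
t=3.800: state=(0.108, 1.365)
t=4.000: state=(0.117, 1.173)
t=4.190: state=(0.128, 1.017)
compare at T: x=0.128, y=1.017

largest component: y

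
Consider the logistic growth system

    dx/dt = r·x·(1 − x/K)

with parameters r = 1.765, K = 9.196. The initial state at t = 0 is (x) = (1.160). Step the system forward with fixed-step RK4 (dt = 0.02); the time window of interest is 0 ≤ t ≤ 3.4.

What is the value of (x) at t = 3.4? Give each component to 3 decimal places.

t=0.000: state=(1.160)
step 1 (dt=0.02): k1=(1.789), k2=(1.813), k3=(1.813), k4=(1.837); state += dt/6·(k1+2k2+2k3+k4)
t=0.020: state=(1.196)
t=0.040: state=(1.233)
t=0.060: state=(1.272)
continuing one RK4 step at a time; state shown every 10 steps (Δt=0.2):
t=0.200: state=(1.567)
t=0.400: state=(2.081)
t=0.600: state=(2.703)
t=0.800: state=(3.421)
t=1.000: state=(4.207)
t=1.200: state=(5.016)
t=1.400: state=(5.800)
t=1.600: state=(6.516)
t=1.800: state=(7.134)
t=2.000: state=(7.644)
t=2.200: state=(8.048)
t=2.400: state=(8.358)
t=2.600: state=(8.591)
t=2.800: state=(8.763)
t=3.000: state=(8.887)
t=3.200: state=(8.977)
t=3.400: state=(9.041)

(x) = (9.041)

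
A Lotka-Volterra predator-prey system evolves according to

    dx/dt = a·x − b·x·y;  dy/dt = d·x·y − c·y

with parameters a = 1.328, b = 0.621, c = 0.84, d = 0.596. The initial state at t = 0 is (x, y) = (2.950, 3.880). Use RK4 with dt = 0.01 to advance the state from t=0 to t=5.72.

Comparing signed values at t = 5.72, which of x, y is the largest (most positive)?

largest component: x

t=0.000: state=(2.950, 3.880)
step 1 (dt=0.01): k1=(-3.190, 3.563), k2=(-3.206, 3.542), k3=(-3.205, 3.542), k4=(-3.220, 3.520); state += dt/6·(k1+2k2+2k3+k4)
t=0.010: state=(2.918, 3.915)
t=0.020: state=(2.886, 3.950)
t=0.030: state=(2.853, 3.985)
continuing one RK4 step at a time; state shown every 20 steps (Δt=0.2):
t=0.200: state=(2.283, 4.482)
t=0.400: state=(1.669, 4.789)
t=0.600: state=(1.197, 4.795)
t=0.800: state=(0.871, 4.579)
t=1.000: state=(0.656, 4.236)
t=1.200: state=(0.518, 3.838)
t=1.400: state=(0.430, 3.432)
t=1.600: state=(0.376, 3.043)
t=1.800: state=(0.343, 2.685)
t=2.000: state=(0.327, 2.362)
t=2.200: state=(0.324, 2.075)
t=2.400: state=(0.332, 1.824)
t=2.600: state=(0.350, 1.606)
t=2.800: state=(0.379, 1.418)
t=3.000: state=(0.418, 1.257)
t=3.200: state=(0.471, 1.120)
t=3.400: state=(0.538, 1.005)
t=3.600: state=(0.623, 0.911)
t=3.800: state=(0.730, 0.834)
t=4.000: state=(0.861, 0.775)
t=4.200: state=(1.023, 0.733)
t=4.400: state=(1.220, 0.708)
t=4.600: state=(1.459, 0.702)
t=4.800: state=(1.742, 0.718)
t=5.000: state=(2.074, 0.761)
t=5.200: state=(2.449, 0.842)
t=5.400: state=(2.855, 0.976)
t=5.600: state=(3.258, 1.189)
t=5.720: state=(3.475, 1.367)
compare at T: x=3.475, y=1.367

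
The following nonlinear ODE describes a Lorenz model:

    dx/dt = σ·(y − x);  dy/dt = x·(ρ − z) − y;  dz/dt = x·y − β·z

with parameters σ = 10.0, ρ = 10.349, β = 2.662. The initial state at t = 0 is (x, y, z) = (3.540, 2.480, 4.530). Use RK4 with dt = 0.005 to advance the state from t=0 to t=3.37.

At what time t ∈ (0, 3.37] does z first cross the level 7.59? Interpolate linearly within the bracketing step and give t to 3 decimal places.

t=0.000: state=(3.540, 2.480, 4.530)
step 1 (dt=0.005): k1=(-10.600, 18.119, -3.280), k2=(-9.882, 17.949, -3.164), k3=(-9.904, 17.958, -3.162), k4=(-9.207, 17.796, -3.047); state += dt/6·(k1+2k2+2k3+k4)
t=0.005: state=(3.491, 2.570, 4.514)
t=0.010: state=(3.448, 2.658, 4.500)
t=0.015: state=(3.411, 2.745, 4.486)
continuing one RK4 step at a time; state shown every 40 steps (Δt=0.2):
t=0.200: state=(4.521, 5.848, 5.186)
t=0.315: state=(6.180, 7.582, 7.485)
next step: t=0.320: state=(6.249, 7.631, 7.621) — z has crossed 7.59
linear interpolation between t=0.315 (7.48541) and t=0.320 (7.62125) → t≈0.319

t = 0.319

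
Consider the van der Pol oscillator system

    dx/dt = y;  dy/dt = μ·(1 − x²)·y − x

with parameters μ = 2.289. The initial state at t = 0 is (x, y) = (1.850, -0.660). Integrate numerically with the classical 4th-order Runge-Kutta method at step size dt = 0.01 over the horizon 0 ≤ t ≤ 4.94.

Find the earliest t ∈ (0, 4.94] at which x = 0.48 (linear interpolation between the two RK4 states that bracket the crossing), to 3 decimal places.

t=0.000: state=(1.850, -0.660)
step 1 (dt=0.01): k1=(-0.660, 1.810), k2=(-0.651, 1.745), k3=(-0.651, 1.747), k4=(-0.643, 1.684); state += dt/6·(k1+2k2+2k3+k4)
t=0.010: state=(1.843, -0.643)
t=0.020: state=(1.837, -0.626)
t=0.030: state=(1.831, -0.611)
continuing one RK4 step at a time; state shown every 20 steps (Δt=0.2):
t=0.200: state=(1.742, -0.467)
t=0.400: state=(1.654, -0.427)
t=0.600: state=(1.568, -0.436)
t=0.800: state=(1.478, -0.468)
t=1.000: state=(1.379, -0.519)
t=1.200: state=(1.269, -0.593)
t=1.400: state=(1.140, -0.701)
t=1.600: state=(0.984, -0.868)
t=1.800: state=(0.785, -1.143)
t=2.000: state=(0.513, -1.632)
t=2.010: state=(0.496, -1.665)
next step: t=2.020: state=(0.480, -1.699) — x has crossed 0.48
linear interpolation between t=2.010 (0.49637) and t=2.020 (0.47954) → t≈2.020

t = 2.020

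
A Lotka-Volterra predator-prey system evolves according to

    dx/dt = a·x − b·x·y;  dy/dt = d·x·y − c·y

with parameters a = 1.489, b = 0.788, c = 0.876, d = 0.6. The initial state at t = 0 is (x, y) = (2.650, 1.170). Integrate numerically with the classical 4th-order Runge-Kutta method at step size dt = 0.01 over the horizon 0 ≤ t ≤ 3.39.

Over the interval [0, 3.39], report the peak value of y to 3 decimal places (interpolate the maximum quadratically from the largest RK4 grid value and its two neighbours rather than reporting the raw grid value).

t=0.000: state=(2.650, 1.170)
step 1 (dt=0.01): k1=(1.503, 0.835), k2=(1.498, 0.844), k3=(1.498, 0.844), k4=(1.493, 0.852); state += dt/6·(k1+2k2+2k3+k4)
t=0.010: state=(2.665, 1.178)
t=0.020: state=(2.680, 1.187)
t=0.030: state=(2.695, 1.196)
continuing one RK4 step at a time; state shown every 20 steps (Δt=0.2):
t=0.200: state=(2.924, 1.373)
t=0.400: state=(3.106, 1.656)
t=0.600: state=(3.133, 2.025)
t=0.800: state=(2.966, 2.455)
t=1.000: state=(2.621, 2.886)
t=1.200: state=(2.176, 3.231)
t=1.400: state=(1.731, 3.427)
t=1.600: state=(1.352, 3.458)
t=1.800: state=(1.063, 3.352)
t=2.000: state=(0.857, 3.154)
t=2.200: state=(0.716, 2.908)
t=2.400: state=(0.622, 2.643)
t=2.600: state=(0.564, 2.381)
t=2.800: state=(0.533, 2.134)
t=3.000: state=(0.522, 1.908)
t=3.200: state=(0.529, 1.705)
t=3.390: state=(0.551, 1.535)
largest grid value and its neighbours: y(1.530)=3.46475, y(1.540)=3.46487, y(1.550)=3.46462
parabola through these three points peaks at t≈1.538 with y≈3.46488

max y = 3.465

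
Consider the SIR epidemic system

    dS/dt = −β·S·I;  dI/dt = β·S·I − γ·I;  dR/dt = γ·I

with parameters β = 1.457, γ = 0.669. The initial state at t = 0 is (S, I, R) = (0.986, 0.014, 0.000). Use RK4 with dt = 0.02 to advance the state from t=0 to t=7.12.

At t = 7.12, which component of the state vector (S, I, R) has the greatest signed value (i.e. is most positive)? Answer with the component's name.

t=0.000: state=(0.986, 0.014, 0.000)
step 1 (dt=0.02): k1=(-0.020, 0.011, 0.009), k2=(-0.020, 0.011, 0.009), k3=(-0.020, 0.011, 0.009), k4=(-0.020, 0.011, 0.010); state += dt/6·(k1+2k2+2k3+k4)
t=0.020: state=(0.986, 0.014, 0.000)
t=0.040: state=(0.985, 0.014, 0.000)
t=0.060: state=(0.985, 0.015, 0.001)
continuing one RK4 step at a time; state shown every 25 steps (Δt=0.5):
t=0.500: state=(0.974, 0.020, 0.006)
t=1.000: state=(0.956, 0.030, 0.014)
t=1.500: state=(0.932, 0.042, 0.026)
t=2.000: state=(0.899, 0.059, 0.043)
t=2.500: state=(0.855, 0.080, 0.066)
t=3.000: state=(0.799, 0.104, 0.096)
t=3.500: state=(0.734, 0.131, 0.136)
t=4.000: state=(0.661, 0.155, 0.184)
t=4.500: state=(0.586, 0.175, 0.239)
t=5.000: state=(0.513, 0.187, 0.300)
t=5.500: state=(0.447, 0.190, 0.363)
t=6.000: state=(0.390, 0.184, 0.426)
t=6.500: state=(0.342, 0.172, 0.486)
t=7.000: state=(0.304, 0.156, 0.540)
t=7.120: state=(0.296, 0.151, 0.553)
compare at T: S=0.296, I=0.151, R=0.553

largest component: R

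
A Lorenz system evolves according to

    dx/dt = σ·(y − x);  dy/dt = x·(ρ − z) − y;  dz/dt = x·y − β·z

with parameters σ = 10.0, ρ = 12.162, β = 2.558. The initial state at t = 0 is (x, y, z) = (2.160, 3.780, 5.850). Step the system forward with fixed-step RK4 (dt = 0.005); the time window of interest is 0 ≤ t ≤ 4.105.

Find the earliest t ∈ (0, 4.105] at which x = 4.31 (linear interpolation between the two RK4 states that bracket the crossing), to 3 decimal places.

t=0.000: state=(2.160, 3.780, 5.850)
step 1 (dt=0.005): k1=(16.200, 9.854, -6.799), k2=(16.041, 10.122, -6.549), k3=(16.052, 10.118, -6.550), k4=(15.903, 10.383, -6.299); state += dt/6·(k1+2k2+2k3+k4)
t=0.005: state=(2.240, 3.831, 5.817)
t=0.010: state=(2.319, 3.884, 5.787)
t=0.015: state=(2.397, 3.940, 5.759)
t=0.135: state=(4.238, 5.912, 5.958)
next step: t=0.140: state=(4.322, 6.015, 6.010) — x has crossed 4.31
linear interpolation between t=0.135 (4.23777) and t=0.140 (4.32194) → t≈0.139

t = 0.139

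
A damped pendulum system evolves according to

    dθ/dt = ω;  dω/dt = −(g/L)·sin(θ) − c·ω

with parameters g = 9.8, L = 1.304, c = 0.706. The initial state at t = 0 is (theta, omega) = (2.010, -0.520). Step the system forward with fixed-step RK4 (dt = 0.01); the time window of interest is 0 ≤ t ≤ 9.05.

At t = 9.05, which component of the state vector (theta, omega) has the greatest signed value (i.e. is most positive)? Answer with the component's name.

t=0.000: state=(2.010, -0.520)
step 1 (dt=0.01): k1=(-0.520, -6.435), k2=(-0.552, -6.421), k3=(-0.552, -6.421), k4=(-0.584, -6.407); state += dt/6·(k1+2k2+2k3+k4)
t=0.010: state=(2.004, -0.584)
t=0.020: state=(1.998, -0.648)
t=0.030: state=(1.992, -0.712)
continuing one RK4 step at a time; state shown every 50 steps (Δt=0.5):
t=0.500: state=(0.991, -3.385)
t=1.000: state=(-0.718, -2.493)
t=1.500: state=(-1.074, 0.982)
t=2.000: state=(-0.074, 2.413)
t=2.500: state=(0.715, 0.405)
t=3.000: state=(0.361, -1.514)
t=3.500: state=(-0.354, -0.926)
t=4.000: state=(-0.389, 0.703)
t=4.500: state=(0.100, 0.929)
t=5.000: state=(0.310, -0.152)
t=5.500: state=(0.043, -0.710)
t=6.000: state=(-0.202, -0.149)
t=6.500: state=(-0.103, 0.445)
t=7.000: state=(0.105, 0.264)
t=7.500: state=(0.110, -0.219)
t=8.000: state=(-0.035, -0.263)
t=8.500: state=(-0.089, 0.061)
t=9.000: state=(-0.007, 0.207)
t=9.050: state=(0.003, 0.200)
compare at T: theta=0.003, omega=0.200

largest component: omega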